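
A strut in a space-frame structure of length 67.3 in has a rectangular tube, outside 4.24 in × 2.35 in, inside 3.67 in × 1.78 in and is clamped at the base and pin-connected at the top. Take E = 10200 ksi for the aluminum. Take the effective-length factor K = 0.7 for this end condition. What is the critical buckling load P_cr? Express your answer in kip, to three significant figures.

Weak-axis I_min = (h_o·b_o³ − h_i·b_i³)/12 with b_o = 2.35, b_i = 1.780 in (shorter outer/inner sides).
I_min = (4.24×2.35³ − 3.670×1.780³)/12 = 2.861 in⁴
Effective length L_e = K·L = 0.7 × 67.3 = 47.11 in
P_cr = π²EI / L_e² = π² × 10200×10³ × 2.861 / 47.11² = 1.298×10^5 lb

P_cr ≈ 130 kip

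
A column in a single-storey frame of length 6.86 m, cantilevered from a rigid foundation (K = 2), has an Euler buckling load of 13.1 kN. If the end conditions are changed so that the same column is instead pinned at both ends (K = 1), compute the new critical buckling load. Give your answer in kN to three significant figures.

P_cr ≈ 52.4 kN

P_cr ∝ 1/K², so P_cr,new = P_cr,old × (K_old/K_new)² = 13.1 × (2/1)²
= 13.1 × 4.000 = 52.4 kN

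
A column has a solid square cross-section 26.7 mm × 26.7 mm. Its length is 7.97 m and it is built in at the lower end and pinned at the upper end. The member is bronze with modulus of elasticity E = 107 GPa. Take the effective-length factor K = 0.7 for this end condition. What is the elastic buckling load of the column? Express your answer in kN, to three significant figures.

P_cr ≈ 1.44 kN

I = a⁴/12 = 26.7⁴/12 = 4.235×10^4 mm⁴
I = 4.235×10^4 mm⁴ = 4.235×10^-8 m⁴
Effective length L_e = K·L = 0.7 × 7.97 = 5.579 m
P_cr = π²EI / L_e² = π² × 107×10⁹ × 4.235×10^-8 / 5.579² = 1.437×10^3 N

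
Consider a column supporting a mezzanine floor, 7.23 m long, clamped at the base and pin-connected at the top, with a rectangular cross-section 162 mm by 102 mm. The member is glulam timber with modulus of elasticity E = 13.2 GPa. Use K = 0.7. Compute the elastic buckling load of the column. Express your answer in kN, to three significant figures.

Buckling occurs about the weak axis: I_min = h·b³/12 with b = 102 mm (the shorter side).
I_min = 162×102³/12 = 1.433×10^7 mm⁴
I = 1.433×10^7 mm⁴ = 1.433×10^-5 m⁴
Effective length L_e = K·L = 0.7 × 7.23 = 5.061 m
P_cr = π²EI / L_e² = π² × 13.2×10⁹ × 1.433×10^-5 / 5.061² = 7.287×10^4 N

P_cr ≈ 72.9 kN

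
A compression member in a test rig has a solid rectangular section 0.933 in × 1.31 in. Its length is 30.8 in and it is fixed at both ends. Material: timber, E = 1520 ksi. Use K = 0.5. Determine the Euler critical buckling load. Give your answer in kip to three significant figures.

Buckling occurs about the weak axis: I_min = h·b³/12 with b = 0.933 in (the shorter side).
I_min = 1.31×0.933³/12 = 8.866×10^-2 in⁴
Effective length L_e = K·L = 0.5 × 30.8 = 15.40 in
P_cr = π²EI / L_e² = π² × 1520×10³ × 8.866×10^-2 / 15.40² = 5.608×10^3 lb

P_cr ≈ 5.61 kip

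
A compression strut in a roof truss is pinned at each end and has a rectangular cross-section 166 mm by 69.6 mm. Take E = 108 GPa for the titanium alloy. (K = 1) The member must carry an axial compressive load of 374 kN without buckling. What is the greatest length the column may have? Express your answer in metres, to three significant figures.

L_max ≈ 3.65 m

Buckling occurs about the weak axis: I_min = h·b³/12 with b = 69.6 mm (the shorter side).
I_min = 166×69.6³/12 = 4.664×10^6 mm⁴
I = 4.664×10^-6 m⁴
At the buckling limit P_cr = P = 3.740×10^5 N
From P_cr = π²EI/(K·L)²:  L = (1/K)·√(π²EI/P_cr) = (1/1)·√(π²×1.08×10^11×4.664×10^-6/3.740×10^5)
L = 3.65 m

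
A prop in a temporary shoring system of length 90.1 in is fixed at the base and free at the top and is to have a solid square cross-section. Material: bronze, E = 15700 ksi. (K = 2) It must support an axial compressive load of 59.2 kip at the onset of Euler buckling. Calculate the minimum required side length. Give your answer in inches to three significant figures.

L_e = K·L = 2 × 90.1 = 180.2 in
Required I = P_cr·L_e²/(π²E) = 5.920×10^4 × 180.2² / (π² × 1.57×10^7) = 12.41 in⁴
Solid square: I = a⁴/12  ⇒  a = (12I)^(1/4) = (12×12.41)^(1/4) = 3.49 in

a ≈ 3.49 in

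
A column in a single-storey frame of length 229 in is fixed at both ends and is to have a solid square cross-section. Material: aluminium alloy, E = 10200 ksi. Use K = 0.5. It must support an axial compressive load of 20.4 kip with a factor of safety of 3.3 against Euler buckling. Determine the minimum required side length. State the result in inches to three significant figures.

a ≈ 3.20 in

Required P_cr = n·P = 3.3 × 20.4 = 67.32 kip
L_e = K·L = 0.5 × 229 = 114.5 in
Required I = P_cr·L_e²/(π²E) = 6.732×10^4 × 114.5² / (π² × 1.02×10^7) = 8.767 in⁴
Solid square: I = a⁴/12  ⇒  a = (12I)^(1/4) = (12×8.767)^(1/4) = 3.20 in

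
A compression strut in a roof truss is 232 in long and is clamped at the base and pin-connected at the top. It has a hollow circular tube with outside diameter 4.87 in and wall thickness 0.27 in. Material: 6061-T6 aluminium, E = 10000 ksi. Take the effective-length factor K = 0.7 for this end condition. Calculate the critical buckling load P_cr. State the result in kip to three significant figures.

P_cr ≈ 38.8 kip

Inner diameter d_i = 4.87 − 2×0.27 = 4.330 in
I = π(d_o⁴ − d_i⁴)/64 = π(4.87⁴ − 4.330⁴)/64 = 10.36 in⁴
Effective length L_e = K·L = 0.7 × 232 = 162.4 in
P_cr = π²EI / L_e² = π² × 10000×10³ × 10.36 / 162.4² = 3.875×10^4 lb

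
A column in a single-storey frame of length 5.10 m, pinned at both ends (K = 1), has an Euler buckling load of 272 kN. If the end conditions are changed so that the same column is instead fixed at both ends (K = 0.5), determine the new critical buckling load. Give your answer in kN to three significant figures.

P_cr ≈ 1090 kN

P_cr ∝ 1/K², so P_cr,new = P_cr,old × (K_old/K_new)² = 272 × (1/0.5)²
= 272 × 4.000 = 1090 kN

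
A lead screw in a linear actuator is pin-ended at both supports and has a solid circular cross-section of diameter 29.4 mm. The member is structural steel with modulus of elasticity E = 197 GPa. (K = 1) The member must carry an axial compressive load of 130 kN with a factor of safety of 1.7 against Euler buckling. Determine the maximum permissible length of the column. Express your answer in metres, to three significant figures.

L_max ≈ 0.568 m

I = πd⁴/64 = π×29.4⁴/64 = 3.667×10^4 mm⁴
I = 3.667×10^-8 m⁴
Required critical load P_cr = n·P = 1.7 × 130 = 221.0 kN = 2.210×10^5 N
From P_cr = π²EI/(K·L)²:  L = (1/K)·√(π²EI/P_cr) = (1/1)·√(π²×1.97×10^11×3.667×10^-8/2.210×10^5)
L = 0.568 m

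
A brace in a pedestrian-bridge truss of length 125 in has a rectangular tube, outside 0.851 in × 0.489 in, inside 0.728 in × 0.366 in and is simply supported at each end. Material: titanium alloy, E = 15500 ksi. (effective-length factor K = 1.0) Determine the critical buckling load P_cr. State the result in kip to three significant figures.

Weak-axis I_min = (h_o·b_o³ − h_i·b_i³)/12 with b_o = 0.489, b_i = 0.3660 in (shorter outer/inner sides).
I_min = (0.851×0.489³ − 0.7280×0.3660³)/12 = 5.318×10^-3 in⁴
Effective length L_e = K·L = 1 × 125 = 125.0 in
P_cr = π²EI / L_e² = π² × 15500×10³ × 5.318×10^-3 / 125.0² = 52.07 lb

P_cr ≈ 0.0521 kip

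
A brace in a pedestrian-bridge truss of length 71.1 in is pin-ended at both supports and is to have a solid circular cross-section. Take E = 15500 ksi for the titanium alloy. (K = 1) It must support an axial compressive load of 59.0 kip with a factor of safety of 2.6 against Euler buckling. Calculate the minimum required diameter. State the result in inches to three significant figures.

Required P_cr = n·P = 2.6 × 59.0 = 153.4 kip
L_e = K·L = 1 × 71.1 = 71.10 in
Required I = P_cr·L_e²/(π²E) = 1.534×10^5 × 71.10² / (π² × 1.55×10^7) = 5.069 in⁴
Solid circle: I = πd⁴/64  ⇒  d = (64I/π)^(1/4) = (64×5.069/π)^(1/4) = 3.19 in

d ≈ 3.19 in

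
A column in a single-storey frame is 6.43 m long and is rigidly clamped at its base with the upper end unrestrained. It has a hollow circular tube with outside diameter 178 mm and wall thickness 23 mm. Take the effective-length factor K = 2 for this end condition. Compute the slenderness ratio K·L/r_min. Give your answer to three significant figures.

Inner diameter d_i = 178 − 2×23 = 132.0 mm
I = π(d_o⁴ − d_i⁴)/64 = π(178⁴ − 132.0⁴)/64 = 3.437×10^7 mm⁴
A = 1.120×10^4 mm²;  r_min = √(I/A) = √(3.437×10^7/1.120×10^4) = 55.40 mm
L_e = K·L = 2 × 6.43 m = 12.86 m = 12860 mm
λ = L_e / r_min = 12860 / 55.40 = 232

λ ≈ 232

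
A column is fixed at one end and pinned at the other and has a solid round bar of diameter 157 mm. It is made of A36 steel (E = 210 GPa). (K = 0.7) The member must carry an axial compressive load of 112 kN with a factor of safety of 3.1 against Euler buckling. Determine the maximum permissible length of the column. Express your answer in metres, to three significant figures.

I = πd⁴/64 = π×157⁴/64 = 2.982×10^7 mm⁴
I = 2.982×10^-5 m⁴
Required critical load P_cr = n·P = 3.1 × 112 = 347.2 kN = 3.472×10^5 N
From P_cr = π²EI/(K·L)²:  L = (1/K)·√(π²EI/P_cr) = (1/0.7)·√(π²×2.10×10^11×2.982×10^-5/3.472×10^5)
L = 19.1 m

L_max ≈ 19.1 m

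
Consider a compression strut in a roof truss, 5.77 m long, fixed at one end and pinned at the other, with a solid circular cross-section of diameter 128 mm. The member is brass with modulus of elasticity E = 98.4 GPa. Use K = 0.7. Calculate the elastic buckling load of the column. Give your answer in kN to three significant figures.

P_cr ≈ 784 kN

I = πd⁴/64 = π×128⁴/64 = 1.318×10^7 mm⁴
I = 1.318×10^7 mm⁴ = 1.318×10^-5 m⁴
Effective length L_e = K·L = 0.7 × 5.77 = 4.039 m
P_cr = π²EI / L_e² = π² × 98.4×10⁹ × 1.318×10^-5 / 4.039² = 7.844×10^5 N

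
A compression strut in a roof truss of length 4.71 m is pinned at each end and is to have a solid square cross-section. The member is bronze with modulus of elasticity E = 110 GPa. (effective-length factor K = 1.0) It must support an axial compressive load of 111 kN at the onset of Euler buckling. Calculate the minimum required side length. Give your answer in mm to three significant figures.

L_e = K·L = 1 × 4.71 = 4.710 m
Required I = P_cr·L_e²/(π²E) = 1.110×10^5 × 4.710² / (π² × 1.10×10^11) = 2.268×10^-6 m⁴
I_req = 2.268×10^6 mm⁴
Solid square: I = a⁴/12  ⇒  a = (12I)^(1/4) = (12×2.268×10^6)^(1/4) = 72.2 mm

a ≈ 72.2 mm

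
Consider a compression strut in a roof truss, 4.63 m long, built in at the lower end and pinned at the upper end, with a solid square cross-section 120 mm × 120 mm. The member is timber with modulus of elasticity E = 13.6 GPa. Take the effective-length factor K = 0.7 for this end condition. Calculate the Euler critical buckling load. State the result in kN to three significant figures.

I = a⁴/12 = 120⁴/12 = 1.728×10^7 mm⁴
I = 1.728×10^7 mm⁴ = 1.728×10^-5 m⁴
Effective length L_e = K·L = 0.7 × 4.63 = 3.241 m
P_cr = π²EI / L_e² = π² × 13.6×10⁹ × 1.728×10^-5 / 3.241² = 2.208×10^5 N

P_cr ≈ 221 kN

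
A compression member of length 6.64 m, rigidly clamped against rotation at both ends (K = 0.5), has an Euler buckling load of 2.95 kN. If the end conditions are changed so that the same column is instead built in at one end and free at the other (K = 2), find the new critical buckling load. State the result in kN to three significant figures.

P_cr ≈ 0.184 kN

P_cr ∝ 1/K², so P_cr,new = P_cr,old × (K_old/K_new)² = 2.95 × (0.5/2)²
= 2.95 × 0.06250 = 0.184 kN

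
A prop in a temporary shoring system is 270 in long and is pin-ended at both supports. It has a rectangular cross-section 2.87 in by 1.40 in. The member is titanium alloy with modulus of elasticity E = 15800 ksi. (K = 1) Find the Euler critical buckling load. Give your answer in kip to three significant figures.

Buckling occurs about the weak axis: I_min = h·b³/12 with b = 1.40 in (the shorter side).
I_min = 2.87×1.40³/12 = 0.6563 in⁴
Effective length L_e = K·L = 1 × 270 = 270.0 in
P_cr = π²EI / L_e² = π² × 15800×10³ × 0.6563 / 270.0² = 1.404×10^3 lb

P_cr ≈ 1.40 kip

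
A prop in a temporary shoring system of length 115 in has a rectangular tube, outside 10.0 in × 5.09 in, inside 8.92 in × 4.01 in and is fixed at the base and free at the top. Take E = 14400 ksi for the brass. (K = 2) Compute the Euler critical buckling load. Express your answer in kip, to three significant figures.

P_cr ≈ 166 kip

Weak-axis I_min = (h_o·b_o³ − h_i·b_i³)/12 with b_o = 5.09, b_i = 4.010 in (shorter outer/inner sides).
I_min = (10.0×5.09³ − 8.920×4.010³)/12 = 61.96 in⁴
Effective length L_e = K·L = 2 × 115 = 230.0 in
P_cr = π²EI / L_e² = π² × 14400×10³ × 61.96 / 230.0² = 1.665×10^5 lb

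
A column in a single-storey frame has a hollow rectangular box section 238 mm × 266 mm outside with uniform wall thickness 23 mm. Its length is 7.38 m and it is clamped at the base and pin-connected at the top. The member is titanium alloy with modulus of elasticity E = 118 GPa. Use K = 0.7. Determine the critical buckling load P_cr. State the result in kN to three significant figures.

P_cr ≈ 7380 kN

Inner dimensions: h_i = 266 − 2×23 = 220.0 mm, b_i = 238 − 2×23 = 192.0 mm
Weak-axis I_min = (h_o·b_o³ − h_i·b_i³)/12 with b_o = 238, b_i = 192.0 mm (shorter outer/inner sides).
I_min = (266×238³ − 220.0×192.0³)/12 = 1.691×10^8 mm⁴
I = 1.691×10^8 mm⁴ = 1.691×10^-4 m⁴
Effective length L_e = K·L = 0.7 × 7.38 = 5.166 m
P_cr = π²EI / L_e² = π² × 118×10⁹ × 1.691×10^-4 / 5.166² = 7.378×10^6 N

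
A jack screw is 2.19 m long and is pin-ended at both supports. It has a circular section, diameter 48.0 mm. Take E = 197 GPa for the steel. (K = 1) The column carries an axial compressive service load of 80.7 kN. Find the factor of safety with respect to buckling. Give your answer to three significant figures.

n ≈ 1.31

I = πd⁴/64 = π×48.0⁴/64 = 2.606×10^5 mm⁴
I = 2.606×10^5 mm⁴ = 2.606×10^-7 m⁴
Effective length L_e = K·L = 1 × 2.19 = 2.190 m
P_cr = π²EI / L_e² = π² × 197×10⁹ × 2.606×10^-7 / 2.190² = 1.056×10^5 N
Factor of safety n = P_cr / P = 105.64 / 80.7 = 1.31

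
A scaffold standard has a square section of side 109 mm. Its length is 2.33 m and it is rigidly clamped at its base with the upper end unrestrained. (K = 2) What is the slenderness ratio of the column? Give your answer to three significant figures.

For a square r = a/√12 = 109/√12 = 31.47 mm
L_e = K·L = 2 × 2.33 m = 4.660 m = 4660.0 mm
λ = L_e / r_min = 4660.0 / 31.47 = 148

λ ≈ 148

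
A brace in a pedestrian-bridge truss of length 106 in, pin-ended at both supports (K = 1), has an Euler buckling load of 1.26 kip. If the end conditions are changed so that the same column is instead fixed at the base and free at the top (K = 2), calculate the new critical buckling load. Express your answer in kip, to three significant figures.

P_cr ≈ 0.315 kip

P_cr ∝ 1/K², so P_cr,new = P_cr,old × (K_old/K_new)² = 1.26 × (1/2)²
= 1.26 × 0.2500 = 0.315 kip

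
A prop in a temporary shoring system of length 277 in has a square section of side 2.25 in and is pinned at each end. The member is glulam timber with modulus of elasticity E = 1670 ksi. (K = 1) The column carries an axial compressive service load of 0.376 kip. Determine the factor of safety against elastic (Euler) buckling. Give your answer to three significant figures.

n ≈ 1.22

I = a⁴/12 = 2.25⁴/12 = 2.136 in⁴
Effective length L_e = K·L = 1 × 277 = 277.0 in
P_cr = π²EI / L_e² = π² × 1670×10³ × 2.136 / 277.0² = 458.8 lb
Factor of safety n = P_cr / P = 0.45878 / 0.376 = 1.22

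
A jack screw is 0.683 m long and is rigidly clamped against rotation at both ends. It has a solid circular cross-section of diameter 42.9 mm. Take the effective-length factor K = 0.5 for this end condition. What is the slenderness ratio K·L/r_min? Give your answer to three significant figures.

For a solid circle r = d/4 = 42.9/4 = 10.72 mm
L_e = K·L = 0.5 × 0.683 m = 0.3415 m = 341.50 mm
λ = L_e / r_min = 341.50 / 10.72 = 31.8

λ ≈ 31.8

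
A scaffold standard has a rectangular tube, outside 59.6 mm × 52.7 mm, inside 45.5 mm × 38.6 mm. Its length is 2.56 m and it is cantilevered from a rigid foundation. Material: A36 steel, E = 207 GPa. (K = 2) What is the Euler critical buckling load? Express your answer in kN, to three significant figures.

Weak-axis I_min = (h_o·b_o³ − h_i·b_i³)/12 with b_o = 52.7, b_i = 38.60 mm (shorter outer/inner sides).
I_min = (59.6×52.7³ − 45.50×38.60³)/12 = 5.089×10^5 mm⁴
I = 5.089×10^5 mm⁴ = 5.089×10^-7 m⁴
Effective length L_e = K·L = 2 × 2.56 = 5.120 m
P_cr = π²EI / L_e² = π² × 207×10⁹ × 5.089×10^-7 / 5.120² = 3.966×10^4 N

P_cr ≈ 39.7 kN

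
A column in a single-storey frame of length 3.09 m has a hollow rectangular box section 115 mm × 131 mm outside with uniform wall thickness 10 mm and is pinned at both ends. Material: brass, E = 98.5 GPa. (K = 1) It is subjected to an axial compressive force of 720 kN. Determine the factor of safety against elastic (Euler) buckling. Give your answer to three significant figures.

n ≈ 1.23

Inner dimensions: h_i = 131 − 2×10 = 111.0 mm, b_i = 115 − 2×10 = 95.00 mm
Weak-axis I_min = (h_o·b_o³ − h_i·b_i³)/12 with b_o = 115, b_i = 95.00 mm (shorter outer/inner sides).
I_min = (131×115³ − 111.0×95.00³)/12 = 8.672×10^6 mm⁴
I = 8.672×10^6 mm⁴ = 8.672×10^-6 m⁴
Effective length L_e = K·L = 1 × 3.09 = 3.090 m
P_cr = π²EI / L_e² = π² × 98.5×10⁹ × 8.672×10^-6 / 3.090² = 8.830×10^5 N
Factor of safety n = P_cr / P = 882.97 / 720 = 1.23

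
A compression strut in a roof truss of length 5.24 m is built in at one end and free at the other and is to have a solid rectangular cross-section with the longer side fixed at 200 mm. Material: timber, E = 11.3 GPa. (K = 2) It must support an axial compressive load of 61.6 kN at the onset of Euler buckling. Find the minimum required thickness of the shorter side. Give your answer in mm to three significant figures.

b ≈ 154 mm

L_e = K·L = 2 × 5.24 = 10.48 m
Required I = P_cr·L_e²/(π²E) = 6.160×10^4 × 10.48² / (π² × 1.13×10^10) = 6.066×10^-5 m⁴
I_req = 6.066×10^7 mm⁴
Rectangle, weak axis: I_min = h·b³/12 with h = 200 mm fixed  ⇒  b = (12I/h)^(1/3) = 154 mm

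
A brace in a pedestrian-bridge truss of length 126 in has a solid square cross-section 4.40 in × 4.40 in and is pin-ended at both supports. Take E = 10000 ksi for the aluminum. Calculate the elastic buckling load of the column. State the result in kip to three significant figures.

P_cr ≈ 194 kip

I = a⁴/12 = 4.40⁴/12 = 31.23 in⁴
Effective length L_e = K·L = 1 × 126 = 126.0 in
P_cr = π²EI / L_e² = π² × 10000×10³ × 31.23 / 126.0² = 1.942×10^5 lb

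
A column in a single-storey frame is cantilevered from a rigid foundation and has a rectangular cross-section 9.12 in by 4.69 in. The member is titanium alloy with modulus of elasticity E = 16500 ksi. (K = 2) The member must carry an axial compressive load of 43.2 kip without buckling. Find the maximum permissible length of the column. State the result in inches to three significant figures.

Buckling occurs about the weak axis: I_min = h·b³/12 with b = 4.69 in (the shorter side).
I_min = 9.12×4.69³/12 = 78.40 in⁴
At the buckling limit P_cr = P = 4.320×10^4 lb
From P_cr = π²EI/(K·L)²:  L = (1/K)·√(π²EI/P_cr) = (1/2)·√(π²×1.65×10^7×78.40/4.320×10^4)
L = 272 in

L_max ≈ 272 in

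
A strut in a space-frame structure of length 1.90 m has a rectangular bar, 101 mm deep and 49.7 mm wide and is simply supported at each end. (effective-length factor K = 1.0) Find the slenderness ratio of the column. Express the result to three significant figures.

λ ≈ 132

Buckling occurs about the weak axis: I_min = h·b³/12 with b = 49.7 mm (the shorter side).
I_min = 101×49.7³/12 = 1.033×10^6 mm⁴
A = 5.020×10^3 mm²;  r_min = √(I/A) = √(1.033×10^6/5.020×10^3) = 14.35 mm
L_e = K·L = 1 × 1.90 m = 1.900 m = 1900.0 mm
λ = L_e / r_min = 1900.0 / 14.35 = 132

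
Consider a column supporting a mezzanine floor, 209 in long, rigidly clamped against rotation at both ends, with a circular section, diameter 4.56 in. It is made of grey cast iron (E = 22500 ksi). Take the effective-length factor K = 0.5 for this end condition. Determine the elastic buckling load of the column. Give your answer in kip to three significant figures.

P_cr ≈ 432 kip

I = πd⁴/64 = π×4.56⁴/64 = 21.22 in⁴
Effective length L_e = K·L = 0.5 × 209 = 104.5 in
P_cr = π²EI / L_e² = π² × 22500×10³ × 21.22 / 104.5² = 4.316×10^5 lb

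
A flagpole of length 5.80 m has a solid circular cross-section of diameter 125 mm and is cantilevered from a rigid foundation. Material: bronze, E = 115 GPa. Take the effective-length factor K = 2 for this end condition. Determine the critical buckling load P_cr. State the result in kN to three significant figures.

P_cr ≈ 101 kN

I = πd⁴/64 = π×125⁴/64 = 1.198×10^7 mm⁴
I = 1.198×10^7 mm⁴ = 1.198×10^-5 m⁴
Effective length L_e = K·L = 2 × 5.80 = 11.60 m
P_cr = π²EI / L_e² = π² × 115×10⁹ × 1.198×10^-5 / 11.60² = 1.011×10^5 N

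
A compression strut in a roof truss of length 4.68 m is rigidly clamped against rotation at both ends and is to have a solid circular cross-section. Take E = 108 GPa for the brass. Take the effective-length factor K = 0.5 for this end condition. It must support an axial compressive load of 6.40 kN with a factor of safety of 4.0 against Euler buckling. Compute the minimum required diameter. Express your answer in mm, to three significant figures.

Required P_cr = n·P = 4.0 × 6.40 = 25.60 kN
L_e = K·L = 0.5 × 4.68 = 2.340 m
Required I = P_cr·L_e²/(π²E) = 2.560×10^4 × 2.340² / (π² × 1.08×10^11) = 1.315×10^-7 m⁴
I_req = 1.315×10^5 mm⁴
Solid circle: I = πd⁴/64  ⇒  d = (64I/π)^(1/4) = (64×1.315×10^5/π)^(1/4) = 40.5 mm

d ≈ 40.5 mm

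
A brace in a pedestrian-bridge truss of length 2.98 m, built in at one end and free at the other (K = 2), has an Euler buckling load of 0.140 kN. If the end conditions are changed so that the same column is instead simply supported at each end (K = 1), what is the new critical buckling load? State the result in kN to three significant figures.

P_cr ≈ 0.560 kN

P_cr ∝ 1/K², so P_cr,new = P_cr,old × (K_old/K_new)² = 0.140 × (2/1)²
= 0.140 × 4.000 = 0.560 kN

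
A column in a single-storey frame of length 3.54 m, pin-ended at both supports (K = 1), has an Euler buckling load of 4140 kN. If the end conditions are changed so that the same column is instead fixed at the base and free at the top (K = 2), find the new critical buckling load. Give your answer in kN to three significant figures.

P_cr ≈ 1040 kN

P_cr ∝ 1/K², so P_cr,new = P_cr,old × (K_old/K_new)² = 4140 × (1/2)²
= 4140 × 0.2500 = 1040 kN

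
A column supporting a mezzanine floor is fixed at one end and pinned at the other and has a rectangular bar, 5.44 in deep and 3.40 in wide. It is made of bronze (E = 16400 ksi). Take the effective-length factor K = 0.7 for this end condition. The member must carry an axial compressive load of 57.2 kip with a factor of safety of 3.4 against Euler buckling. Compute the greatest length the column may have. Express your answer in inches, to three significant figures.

L_max ≈ 174 in

Buckling occurs about the weak axis: I_min = h·b³/12 with b = 3.40 in (the shorter side).
I_min = 5.44×3.40³/12 = 17.82 in⁴
Required critical load P_cr = n·P = 3.4 × 57.2 = 194.5 kip = 1.945×10^5 lb
From P_cr = π²EI/(K·L)²:  L = (1/K)·√(π²EI/P_cr) = (1/0.7)·√(π²×1.64×10^7×17.82/1.945×10^5)
L = 174 in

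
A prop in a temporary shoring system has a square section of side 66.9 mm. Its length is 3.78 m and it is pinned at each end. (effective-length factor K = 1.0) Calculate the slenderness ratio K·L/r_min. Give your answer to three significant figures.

I = a⁴/12 = 66.9⁴/12 = 1.669×10^6 mm⁴
A = 4.476×10^3 mm²;  r_min = √(I/A) = √(1.669×10^6/4.476×10^3) = 19.31 mm
L_e = K·L = 1 × 3.78 m = 3.780 m = 3780.0 mm
λ = L_e / r_min = 3780.0 / 19.31 = 196

λ ≈ 196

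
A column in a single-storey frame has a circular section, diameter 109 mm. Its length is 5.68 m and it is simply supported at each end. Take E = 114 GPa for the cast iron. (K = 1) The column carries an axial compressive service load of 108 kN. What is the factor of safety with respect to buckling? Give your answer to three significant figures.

n ≈ 2.24

I = πd⁴/64 = π×109⁴/64 = 6.929×10^6 mm⁴
I = 6.929×10^6 mm⁴ = 6.929×10^-6 m⁴
Effective length L_e = K·L = 1 × 5.68 = 5.680 m
P_cr = π²EI / L_e² = π² × 114×10⁹ × 6.929×10^-6 / 5.680² = 2.416×10^5 N
Factor of safety n = P_cr / P = 241.65 / 108 = 2.24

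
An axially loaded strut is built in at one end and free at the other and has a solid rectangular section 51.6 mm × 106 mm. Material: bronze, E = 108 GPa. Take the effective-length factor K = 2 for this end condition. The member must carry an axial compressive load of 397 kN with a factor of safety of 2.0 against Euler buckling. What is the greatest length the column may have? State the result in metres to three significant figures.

Buckling occurs about the weak axis: I_min = h·b³/12 with b = 51.6 mm (the shorter side).
I_min = 106×51.6³/12 = 1.214×10^6 mm⁴
I = 1.214×10^-6 m⁴
Required critical load P_cr = n·P = 2.0 × 397 = 794.0 kN = 7.940×10^5 N
From P_cr = π²EI/(K·L)²:  L = (1/K)·√(π²EI/P_cr) = (1/2)·√(π²×1.08×10^11×1.214×10^-6/7.940×10^5)
L = 0.638 m

L_max ≈ 0.638 m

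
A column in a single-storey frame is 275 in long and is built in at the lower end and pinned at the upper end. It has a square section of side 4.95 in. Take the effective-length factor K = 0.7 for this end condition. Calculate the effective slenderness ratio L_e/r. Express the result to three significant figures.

λ ≈ 135

I = a⁴/12 = 4.95⁴/12 = 50.03 in⁴
A = 24.50 in²;  r_min = √(I/A) = √(50.03/24.50) = 1.429 in
L_e = K·L = 0.7 × 275 = 192.5 in
λ = L_e / r_min = 192.50 / 1.429 = 135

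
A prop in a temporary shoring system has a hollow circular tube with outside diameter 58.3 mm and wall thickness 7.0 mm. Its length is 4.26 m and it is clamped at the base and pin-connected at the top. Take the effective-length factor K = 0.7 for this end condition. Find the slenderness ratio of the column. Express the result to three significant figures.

λ ≈ 163

Inner diameter d_i = 58.3 − 2×7.0 = 44.30 mm
I = π(d_o⁴ − d_i⁴)/64 = π(58.3⁴ − 44.30⁴)/64 = 3.780×10^5 mm⁴
A = 1.128×10^3 mm²;  r_min = √(I/A) = √(3.780×10^5/1.128×10^3) = 18.31 mm
L_e = K·L = 0.7 × 4.26 m = 2.982 m = 2982.0 mm
λ = L_e / r_min = 2982.0 / 18.31 = 163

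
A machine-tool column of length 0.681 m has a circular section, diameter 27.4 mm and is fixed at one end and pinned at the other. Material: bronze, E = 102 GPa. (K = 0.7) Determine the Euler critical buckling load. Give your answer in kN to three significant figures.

I = πd⁴/64 = π×27.4⁴/64 = 2.767×10^4 mm⁴
I = 2.767×10^4 mm⁴ = 2.767×10^-8 m⁴
Effective length L_e = K·L = 0.7 × 0.681 = 0.4767 m
P_cr = π²EI / L_e² = π² × 102×10⁹ × 2.767×10^-8 / 0.4767² = 1.226×10^5 N

P_cr ≈ 123 kN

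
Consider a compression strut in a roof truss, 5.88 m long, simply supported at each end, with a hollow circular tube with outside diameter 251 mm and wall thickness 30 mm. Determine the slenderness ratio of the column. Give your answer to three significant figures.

λ ≈ 74.6

Inner diameter d_i = 251 − 2×30 = 191.0 mm
I = π(d_o⁴ − d_i⁴)/64 = π(251⁴ − 191.0⁴)/64 = 1.295×10^8 mm⁴
A = 2.083×10^4 mm²;  r_min = √(I/A) = √(1.295×10^8/2.083×10^4) = 78.85 mm
L_e = K·L = 1 × 5.88 m = 5.880 m = 5880.0 mm
λ = L_e / r_min = 5880.0 / 78.85 = 74.6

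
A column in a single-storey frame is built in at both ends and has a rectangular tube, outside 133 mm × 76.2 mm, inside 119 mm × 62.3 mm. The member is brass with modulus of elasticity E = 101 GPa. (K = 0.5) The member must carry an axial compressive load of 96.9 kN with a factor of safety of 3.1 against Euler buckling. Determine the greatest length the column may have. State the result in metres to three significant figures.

L_max ≈ 5.77 m

Weak-axis I_min = (h_o·b_o³ − h_i·b_i³)/12 with b_o = 76.2, b_i = 62.30 mm (shorter outer/inner sides).
I_min = (133×76.2³ − 119.0×62.30³)/12 = 2.506×10^6 mm⁴
I = 2.506×10^-6 m⁴
Required critical load P_cr = n·P = 3.1 × 96.9 = 300.4 kN = 3.004×10^5 N
From P_cr = π²EI/(K·L)²:  L = (1/K)·√(π²EI/P_cr) = (1/0.5)·√(π²×1.01×10^11×2.506×10^-6/3.004×10^5)
L = 5.77 m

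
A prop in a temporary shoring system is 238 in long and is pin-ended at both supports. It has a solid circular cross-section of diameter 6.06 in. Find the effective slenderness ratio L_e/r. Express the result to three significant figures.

For a solid circle r = d/4 = 6.06/4 = 1.515 in
L_e = K·L = 1 × 238 = 238.0 in
λ = L_e / r_min = 238.00 / 1.515 = 157

λ ≈ 157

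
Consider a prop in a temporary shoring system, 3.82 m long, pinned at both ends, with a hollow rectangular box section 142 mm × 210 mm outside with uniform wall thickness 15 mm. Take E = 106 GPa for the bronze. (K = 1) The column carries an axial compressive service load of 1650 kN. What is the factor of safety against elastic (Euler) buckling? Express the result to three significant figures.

Inner dimensions: h_i = 210 − 2×15 = 180.0 mm, b_i = 142 − 2×15 = 112.0 mm
Weak-axis I_min = (h_o·b_o³ − h_i·b_i³)/12 with b_o = 142, b_i = 112.0 mm (shorter outer/inner sides).
I_min = (210×142³ − 180.0×112.0³)/12 = 2.903×10^7 mm⁴
I = 2.903×10^7 mm⁴ = 2.903×10^-5 m⁴
Effective length L_e = K·L = 1 × 3.82 = 3.820 m
P_cr = π²EI / L_e² = π² × 106×10⁹ × 2.903×10^-5 / 3.820² = 2.082×10^6 N
Factor of safety n = P_cr / P = 2081.5 / 1650 = 1.26

n ≈ 1.26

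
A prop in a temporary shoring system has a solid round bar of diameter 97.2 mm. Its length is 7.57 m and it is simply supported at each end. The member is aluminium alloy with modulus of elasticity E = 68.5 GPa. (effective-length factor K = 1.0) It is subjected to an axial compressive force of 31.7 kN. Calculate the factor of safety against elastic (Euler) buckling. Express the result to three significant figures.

n ≈ 1.63

I = πd⁴/64 = π×97.2⁴/64 = 4.382×10^6 mm⁴
I = 4.382×10^6 mm⁴ = 4.382×10^-6 m⁴
Effective length L_e = K·L = 1 × 7.57 = 7.570 m
P_cr = π²EI / L_e² = π² × 68.5×10⁹ × 4.382×10^-6 / 7.570² = 5.169×10^4 N
Factor of safety n = P_cr / P = 51.693 / 31.7 = 1.63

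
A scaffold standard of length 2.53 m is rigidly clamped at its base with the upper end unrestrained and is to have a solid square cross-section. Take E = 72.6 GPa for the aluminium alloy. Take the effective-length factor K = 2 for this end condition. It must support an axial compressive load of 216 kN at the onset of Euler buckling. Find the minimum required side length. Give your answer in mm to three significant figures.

a ≈ 98.1 mm

L_e = K·L = 2 × 2.53 = 5.060 m
Required I = P_cr·L_e²/(π²E) = 2.160×10^5 × 5.060² / (π² × 7.26×10^10) = 7.718×10^-6 m⁴
I_req = 7.718×10^6 mm⁴
Solid square: I = a⁴/12  ⇒  a = (12I)^(1/4) = (12×7.718×10^6)^(1/4) = 98.1 mm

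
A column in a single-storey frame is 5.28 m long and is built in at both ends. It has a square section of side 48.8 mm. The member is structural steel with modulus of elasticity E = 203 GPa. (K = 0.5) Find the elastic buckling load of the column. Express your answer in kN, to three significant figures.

P_cr ≈ 136 kN

I = a⁴/12 = 48.8⁴/12 = 4.726×10^5 mm⁴
I = 4.726×10^5 mm⁴ = 4.726×10^-7 m⁴
Effective length L_e = K·L = 0.5 × 5.28 = 2.640 m
P_cr = π²EI / L_e² = π² × 203×10⁹ × 4.726×10^-7 / 2.640² = 1.359×10^5 N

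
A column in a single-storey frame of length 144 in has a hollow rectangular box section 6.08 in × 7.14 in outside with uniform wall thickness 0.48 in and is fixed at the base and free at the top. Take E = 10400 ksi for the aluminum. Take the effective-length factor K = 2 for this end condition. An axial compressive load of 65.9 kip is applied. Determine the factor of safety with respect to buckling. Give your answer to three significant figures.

Inner dimensions: h_i = 7.14 − 2×0.48 = 6.180 in, b_i = 6.08 − 2×0.48 = 5.120 in
Weak-axis I_min = (h_o·b_o³ − h_i·b_i³)/12 with b_o = 6.08, b_i = 5.120 in (shorter outer/inner sides).
I_min = (7.14×6.08³ − 6.180×5.120³)/12 = 64.61 in⁴
Effective length L_e = K·L = 2 × 144 = 288.0 in
P_cr = π²EI / L_e² = π² × 10400×10³ × 64.61 / 288.0² = 7.995×10^4 lb
Factor of safety n = P_cr / P = 79.952 / 65.9 = 1.21

n ≈ 1.21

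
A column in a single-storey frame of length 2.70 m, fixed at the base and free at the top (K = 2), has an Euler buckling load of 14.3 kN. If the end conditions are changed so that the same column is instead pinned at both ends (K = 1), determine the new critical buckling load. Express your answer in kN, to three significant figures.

P_cr ∝ 1/K², so P_cr,new = P_cr,old × (K_old/K_new)² = 14.3 × (2/1)²
= 14.3 × 4.000 = 57.2 kN

P_cr ≈ 57.2 kN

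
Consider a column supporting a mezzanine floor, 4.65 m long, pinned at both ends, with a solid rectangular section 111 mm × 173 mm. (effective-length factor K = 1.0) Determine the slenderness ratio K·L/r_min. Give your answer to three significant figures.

λ ≈ 145

For a rectangle r_min = b/√12 = 111/√12 = 32.04 mm
L_e = K·L = 1 × 4.65 m = 4.650 m = 4650.0 mm
λ = L_e / r_min = 4650.0 / 32.04 = 145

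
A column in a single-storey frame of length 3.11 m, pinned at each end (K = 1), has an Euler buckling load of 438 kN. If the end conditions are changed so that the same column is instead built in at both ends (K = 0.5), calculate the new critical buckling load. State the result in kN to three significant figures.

P_cr ≈ 1750 kN

P_cr ∝ 1/K², so P_cr,new = P_cr,old × (K_old/K_new)² = 438 × (1/0.5)²
= 438 × 4.000 = 1750 kN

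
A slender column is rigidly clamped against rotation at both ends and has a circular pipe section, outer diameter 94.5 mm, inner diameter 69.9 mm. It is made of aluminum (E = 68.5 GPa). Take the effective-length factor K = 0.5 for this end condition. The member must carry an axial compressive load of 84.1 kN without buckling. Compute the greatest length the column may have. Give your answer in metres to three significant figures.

L_max ≈ 9.39 m

d_o = 94.5 mm, d_i = 69.9 mm
I = π(d_o⁴ − d_i⁴)/64 = π(94.5⁴ − 69.90⁴)/64 = 2.743×10^6 mm⁴
I = 2.743×10^-6 m⁴
At the buckling limit P_cr = P = 8.410×10^4 N
From P_cr = π²EI/(K·L)²:  L = (1/K)·√(π²EI/P_cr) = (1/0.5)·√(π²×6.85×10^10×2.743×10^-6/8.410×10^4)
L = 9.39 m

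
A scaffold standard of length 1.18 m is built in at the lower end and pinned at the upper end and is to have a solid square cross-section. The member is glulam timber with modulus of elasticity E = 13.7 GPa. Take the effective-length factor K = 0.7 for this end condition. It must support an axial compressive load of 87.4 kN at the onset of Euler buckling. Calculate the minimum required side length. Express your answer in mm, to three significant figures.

L_e = K·L = 0.7 × 1.18 = 0.8260 m
Required I = P_cr·L_e²/(π²E) = 8.740×10^4 × 0.8260² / (π² × 1.37×10^10) = 4.410×10^-7 m⁴
I_req = 4.410×10^5 mm⁴
Solid square: I = a⁴/12  ⇒  a = (12I)^(1/4) = (12×4.410×10^5)^(1/4) = 48.0 mm

a ≈ 48.0 mm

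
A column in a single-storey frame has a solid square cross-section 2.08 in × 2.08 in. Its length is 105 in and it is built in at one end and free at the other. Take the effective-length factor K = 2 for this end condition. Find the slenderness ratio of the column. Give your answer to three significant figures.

For a square r = a/√12 = 2.08/√12 = 0.6004 in
L_e = K·L = 2 × 105 = 210.0 in
λ = L_e / r_min = 210.00 / 0.6004 = 350

λ ≈ 350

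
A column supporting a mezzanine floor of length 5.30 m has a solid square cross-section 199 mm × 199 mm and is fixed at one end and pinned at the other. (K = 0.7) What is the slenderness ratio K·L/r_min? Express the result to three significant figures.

I = a⁴/12 = 199⁴/12 = 1.307×10^8 mm⁴
A = 3.960×10^4 mm²;  r_min = √(I/A) = √(1.307×10^8/3.960×10^4) = 57.45 mm
L_e = K·L = 0.7 × 5.30 m = 3.710 m = 3710.0 mm
λ = L_e / r_min = 3710.0 / 57.45 = 64.6

λ ≈ 64.6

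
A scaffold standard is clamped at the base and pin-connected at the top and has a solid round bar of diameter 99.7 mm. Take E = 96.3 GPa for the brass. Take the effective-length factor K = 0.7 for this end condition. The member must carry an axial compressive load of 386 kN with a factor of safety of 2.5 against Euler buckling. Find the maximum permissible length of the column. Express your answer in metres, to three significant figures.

L_max ≈ 3.12 m

I = πd⁴/64 = π×99.7⁴/64 = 4.850×10^6 mm⁴
I = 4.850×10^-6 m⁴
Required critical load P_cr = n·P = 2.5 × 386 = 965.0 kN = 9.650×10^5 N
From P_cr = π²EI/(K·L)²:  L = (1/K)·√(π²EI/P_cr) = (1/0.7)·√(π²×9.63×10^10×4.850×10^-6/9.650×10^5)
L = 3.12 m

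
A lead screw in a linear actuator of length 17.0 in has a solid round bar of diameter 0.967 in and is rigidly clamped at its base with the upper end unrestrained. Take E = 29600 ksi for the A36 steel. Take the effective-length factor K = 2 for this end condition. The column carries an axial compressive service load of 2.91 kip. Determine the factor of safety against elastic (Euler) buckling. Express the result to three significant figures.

n ≈ 3.73

I = πd⁴/64 = π×0.967⁴/64 = 4.292×10^-2 in⁴
Effective length L_e = K·L = 2 × 17.0 = 34.00 in
P_cr = π²EI / L_e² = π² × 29600×10³ × 4.292×10^-2 / 34.00² = 1.085×10^4 lb
Factor of safety n = P_cr / P = 10.847 / 2.91 = 3.73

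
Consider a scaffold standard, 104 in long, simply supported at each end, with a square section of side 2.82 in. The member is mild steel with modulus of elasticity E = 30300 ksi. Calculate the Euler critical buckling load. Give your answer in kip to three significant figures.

P_cr ≈ 146 kip

I = a⁴/12 = 2.82⁴/12 = 5.270 in⁴
Effective length L_e = K·L = 1 × 104 = 104.0 in
P_cr = π²EI / L_e² = π² × 30300×10³ × 5.270 / 104.0² = 1.457×10^5 lb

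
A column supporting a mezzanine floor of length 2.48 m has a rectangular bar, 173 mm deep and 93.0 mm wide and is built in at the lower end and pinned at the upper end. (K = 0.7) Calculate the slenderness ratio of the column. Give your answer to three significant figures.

For a rectangle r_min = b/√12 = 93.0/√12 = 26.85 mm
L_e = K·L = 0.7 × 2.48 m = 1.736 m = 1736.0 mm
λ = L_e / r_min = 1736.0 / 26.85 = 64.7

λ ≈ 64.7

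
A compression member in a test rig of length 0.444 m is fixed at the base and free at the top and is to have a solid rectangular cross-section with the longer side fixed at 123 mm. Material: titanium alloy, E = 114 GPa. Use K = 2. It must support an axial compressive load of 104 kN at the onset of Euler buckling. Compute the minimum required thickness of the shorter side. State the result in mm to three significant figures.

L_e = K·L = 2 × 0.444 = 0.8880 m
Required I = P_cr·L_e²/(π²E) = 1.040×10^5 × 0.8880² / (π² × 1.14×10^11) = 7.289×10^-8 m⁴
I_req = 7.289×10^4 mm⁴
Rectangle, weak axis: I_min = h·b³/12 with h = 123 mm fixed  ⇒  b = (12I/h)^(1/3) = 19.2 mm

b ≈ 19.2 mm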